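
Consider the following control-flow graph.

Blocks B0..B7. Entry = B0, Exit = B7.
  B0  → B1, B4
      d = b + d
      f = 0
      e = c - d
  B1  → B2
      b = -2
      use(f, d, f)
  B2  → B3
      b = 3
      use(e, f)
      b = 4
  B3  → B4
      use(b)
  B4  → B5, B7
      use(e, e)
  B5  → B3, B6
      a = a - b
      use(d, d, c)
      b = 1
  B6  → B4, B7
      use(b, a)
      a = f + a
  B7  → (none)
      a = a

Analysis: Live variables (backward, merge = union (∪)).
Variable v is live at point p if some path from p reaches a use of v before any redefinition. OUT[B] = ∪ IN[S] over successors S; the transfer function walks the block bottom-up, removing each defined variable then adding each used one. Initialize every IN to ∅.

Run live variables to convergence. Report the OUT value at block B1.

Per-block solution:
  B0: | IN={a, b, c, d} | OUT={a, b, c, d, e, f}
  B1: | IN={a, c, d, e, f} | OUT={a, c, d, e, f}
  B2: | IN={a, c, d, e, f} | OUT={a, b, c, d, e, f}
  B3: | IN={a, b, c, d, e, f} | OUT={a, b, c, d, e, f}
  B4: | IN={a, b, c, d, e, f} | OUT={a, b, c, d, e, f}
  B5: | IN={a, b, c, d, e, f} | OUT={a, b, c, d, e, f}
  B6: | IN={a, b, c, d, e, f} | OUT={a, b, c, d, e, f}
  B7: | IN={a} | OUT={}

Merge at B1: OUT[B1] = IN[B2] = {a, c, d, e, f}

Answer: {a, c, d, e, f}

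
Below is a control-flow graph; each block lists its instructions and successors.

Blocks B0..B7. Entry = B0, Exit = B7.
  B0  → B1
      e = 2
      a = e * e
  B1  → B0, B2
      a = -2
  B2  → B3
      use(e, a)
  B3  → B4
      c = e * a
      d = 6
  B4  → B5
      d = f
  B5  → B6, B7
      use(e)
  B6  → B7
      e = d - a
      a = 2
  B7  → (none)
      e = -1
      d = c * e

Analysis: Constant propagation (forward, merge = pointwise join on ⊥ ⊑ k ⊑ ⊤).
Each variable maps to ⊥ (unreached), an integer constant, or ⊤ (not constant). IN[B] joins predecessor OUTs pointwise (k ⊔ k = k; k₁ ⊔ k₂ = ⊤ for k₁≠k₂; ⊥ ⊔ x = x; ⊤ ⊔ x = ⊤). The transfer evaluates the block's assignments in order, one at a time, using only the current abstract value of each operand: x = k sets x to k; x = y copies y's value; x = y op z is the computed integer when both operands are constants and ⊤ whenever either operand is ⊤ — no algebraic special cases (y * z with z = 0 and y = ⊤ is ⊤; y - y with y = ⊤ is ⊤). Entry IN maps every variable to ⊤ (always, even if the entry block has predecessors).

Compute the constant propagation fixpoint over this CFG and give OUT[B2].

Answer: {a: -2, b: ⊤, c: ⊤, d: ⊤, e: 2, f: ⊤}

Derivation:
Converged values:
  B0:  IN=(all ⊤)  OUT={a:4, e:2; rest ⊤}
  B1:  IN={a:4, e:2; rest ⊤}  OUT={a:-2, e:2; rest ⊤}
  B2:  IN={a:-2, e:2; rest ⊤}  OUT={a:-2, e:2; rest ⊤}
  B3:  IN={a:-2, e:2; rest ⊤}  OUT={a:-2, c:-4, d:6, e:2; rest ⊤}
  B4:  IN={a:-2, c:-4, d:6, e:2; rest ⊤}  OUT={a:-2, c:-4, e:2; rest ⊤}
  B5:  IN={a:-2, c:-4, e:2; rest ⊤}  OUT={a:-2, c:-4, e:2; rest ⊤}
  B6:  IN={a:-2, c:-4, e:2; rest ⊤}  OUT={a:2, c:-4; rest ⊤}
  B7:  IN={c:-4; rest ⊤}  OUT={c:-4, d:4, e:-1; rest ⊤}

Merge at B2: IN[B2] = OUT[B1] = {a: -2, b: ⊤, c: ⊤, d: ⊤, e: 2, f: ⊤}
Applying B2's transfer function to that IN value gives OUT[B2] (row B2 above).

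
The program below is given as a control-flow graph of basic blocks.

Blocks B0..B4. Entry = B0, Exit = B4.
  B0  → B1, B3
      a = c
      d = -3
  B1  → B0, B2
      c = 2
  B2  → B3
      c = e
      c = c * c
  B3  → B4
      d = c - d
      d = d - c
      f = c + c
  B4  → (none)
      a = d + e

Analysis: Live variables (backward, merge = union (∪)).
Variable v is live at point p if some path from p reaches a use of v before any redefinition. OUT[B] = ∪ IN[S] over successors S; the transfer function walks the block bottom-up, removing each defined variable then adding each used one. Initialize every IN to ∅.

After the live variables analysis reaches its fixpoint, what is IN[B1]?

Answer: {d, e}

Trace:
Converged values:
  B0: | IN={c, e} | OUT={c, d, e}
  B1: | IN={d, e} | OUT={c, d, e}
  B2: | IN={d, e} | OUT={c, d, e}
  B3: | IN={c, d, e} | OUT={d, e}
  B4: | IN={d, e} | OUT={}

Merge at B1: OUT[B1] = IN[B0] ⊔ IN[B2] = {c, d, e}
Applying B1's transfer function to that OUT value gives IN[B1] (row B1 above).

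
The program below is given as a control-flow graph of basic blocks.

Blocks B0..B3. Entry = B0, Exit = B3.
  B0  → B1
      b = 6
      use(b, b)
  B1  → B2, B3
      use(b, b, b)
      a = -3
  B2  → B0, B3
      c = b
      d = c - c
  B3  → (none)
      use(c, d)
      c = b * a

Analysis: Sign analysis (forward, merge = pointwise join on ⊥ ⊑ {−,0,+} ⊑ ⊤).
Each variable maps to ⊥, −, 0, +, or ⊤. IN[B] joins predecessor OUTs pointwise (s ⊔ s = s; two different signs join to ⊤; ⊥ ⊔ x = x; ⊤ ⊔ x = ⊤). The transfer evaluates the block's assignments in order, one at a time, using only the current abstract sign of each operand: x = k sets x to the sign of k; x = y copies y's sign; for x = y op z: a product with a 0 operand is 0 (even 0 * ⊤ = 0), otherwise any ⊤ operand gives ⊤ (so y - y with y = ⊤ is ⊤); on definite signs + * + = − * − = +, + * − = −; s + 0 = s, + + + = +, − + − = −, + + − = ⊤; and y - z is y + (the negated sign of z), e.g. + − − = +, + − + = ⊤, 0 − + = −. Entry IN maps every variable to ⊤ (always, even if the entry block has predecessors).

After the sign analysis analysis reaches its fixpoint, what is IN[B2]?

Fixpoint table:
  B0:   IN=(all ⊤)   OUT={b:+; rest ⊤}
  B1:   IN={b:+; rest ⊤}   OUT={a:-, b:+; rest ⊤}
  B2:   IN={a:-, b:+; rest ⊤}   OUT={a:-, b:+, c:+; rest ⊤}
  B3:   IN={a:-, b:+; rest ⊤}   OUT={a:-, b:+, c:-; rest ⊤}

Merge at B2: IN[B2] = OUT[B1] = {a: -, b: +, c: ⊤, d: ⊤, e: ⊤, f: ⊤}

Answer: {a: -, b: +, c: ⊤, d: ⊤, e: ⊤, f: ⊤}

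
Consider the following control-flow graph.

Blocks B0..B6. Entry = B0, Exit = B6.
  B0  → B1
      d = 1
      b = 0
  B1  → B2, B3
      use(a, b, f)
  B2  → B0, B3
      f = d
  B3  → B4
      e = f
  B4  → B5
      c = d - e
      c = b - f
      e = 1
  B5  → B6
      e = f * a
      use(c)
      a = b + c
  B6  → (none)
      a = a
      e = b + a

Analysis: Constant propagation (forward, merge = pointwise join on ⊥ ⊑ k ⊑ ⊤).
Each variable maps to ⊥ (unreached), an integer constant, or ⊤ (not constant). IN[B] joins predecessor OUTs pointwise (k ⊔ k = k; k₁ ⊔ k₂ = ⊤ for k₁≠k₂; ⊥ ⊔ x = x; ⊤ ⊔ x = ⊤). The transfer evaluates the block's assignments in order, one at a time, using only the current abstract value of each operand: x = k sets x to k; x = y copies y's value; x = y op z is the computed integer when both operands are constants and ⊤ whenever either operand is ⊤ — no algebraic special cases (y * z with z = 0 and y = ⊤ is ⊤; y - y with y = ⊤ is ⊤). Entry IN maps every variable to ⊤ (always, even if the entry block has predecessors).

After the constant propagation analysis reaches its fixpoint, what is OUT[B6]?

Answer: {a: ⊤, b: 0, c: ⊤, d: 1, e: ⊤, f: ⊤}

Working:
Fixpoint table:
  B0:  IN=(all ⊤)  OUT={b:0, d:1; rest ⊤}
  B1:  IN={b:0, d:1; rest ⊤}  OUT={b:0, d:1; rest ⊤}
  B2:  IN={b:0, d:1; rest ⊤}  OUT={b:0, d:1, f:1; rest ⊤}
  B3:  IN={b:0, d:1; rest ⊤}  OUT={b:0, d:1; rest ⊤}
  B4:  IN={b:0, d:1; rest ⊤}  OUT={b:0, d:1, e:1; rest ⊤}
  B5:  IN={b:0, d:1, e:1; rest ⊤}  OUT={b:0, d:1; rest ⊤}
  B6:  IN={b:0, d:1; rest ⊤}  OUT={b:0, d:1; rest ⊤}

Merge at B6: IN[B6] = OUT[B5] = {a: ⊤, b: 0, c: ⊤, d: 1, e: ⊤, f: ⊤}
Applying B6's transfer function to that IN value gives OUT[B6] (row B6 above).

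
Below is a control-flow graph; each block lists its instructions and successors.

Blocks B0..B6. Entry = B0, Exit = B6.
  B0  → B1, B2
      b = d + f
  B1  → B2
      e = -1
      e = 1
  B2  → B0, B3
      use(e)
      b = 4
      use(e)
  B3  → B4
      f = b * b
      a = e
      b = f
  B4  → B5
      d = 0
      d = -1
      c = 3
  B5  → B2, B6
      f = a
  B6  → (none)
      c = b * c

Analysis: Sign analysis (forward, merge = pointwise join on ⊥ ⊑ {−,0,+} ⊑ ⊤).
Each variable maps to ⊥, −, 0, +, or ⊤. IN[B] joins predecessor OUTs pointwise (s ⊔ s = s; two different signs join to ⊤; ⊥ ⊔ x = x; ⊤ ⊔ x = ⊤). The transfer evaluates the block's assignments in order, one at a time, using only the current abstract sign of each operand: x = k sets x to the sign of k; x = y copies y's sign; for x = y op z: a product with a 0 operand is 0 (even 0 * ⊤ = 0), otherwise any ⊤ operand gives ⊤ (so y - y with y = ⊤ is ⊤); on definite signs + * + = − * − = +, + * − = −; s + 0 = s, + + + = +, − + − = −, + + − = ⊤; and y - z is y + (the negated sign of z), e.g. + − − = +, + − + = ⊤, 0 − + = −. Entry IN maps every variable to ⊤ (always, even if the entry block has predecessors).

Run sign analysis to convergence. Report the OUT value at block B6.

Answer: {a: ⊤, b: +, c: +, d: -, e: ⊤, f: ⊤}

Working:
Converged values:
  B0: | IN=(all ⊤) | OUT=(all ⊤)
  B1: | IN=(all ⊤) | OUT={e:+; rest ⊤}
  B2: | IN=(all ⊤) | OUT={b:+; rest ⊤}
  B3: | IN={b:+; rest ⊤} | OUT={b:+, f:+; rest ⊤}
  B4: | IN={b:+, f:+; rest ⊤} | OUT={b:+, c:+, d:-, f:+; rest ⊤}
  B5: | IN={b:+, c:+, d:-, f:+; rest ⊤} | OUT={b:+, c:+, d:-; rest ⊤}
  B6: | IN={b:+, c:+, d:-; rest ⊤} | OUT={b:+, c:+, d:-; rest ⊤}

Merge at B6: IN[B6] = OUT[B5] = {a: ⊤, b: +, c: +, d: -, e: ⊤, f: ⊤}
Applying B6's transfer function to that IN value gives OUT[B6] (row B6 above).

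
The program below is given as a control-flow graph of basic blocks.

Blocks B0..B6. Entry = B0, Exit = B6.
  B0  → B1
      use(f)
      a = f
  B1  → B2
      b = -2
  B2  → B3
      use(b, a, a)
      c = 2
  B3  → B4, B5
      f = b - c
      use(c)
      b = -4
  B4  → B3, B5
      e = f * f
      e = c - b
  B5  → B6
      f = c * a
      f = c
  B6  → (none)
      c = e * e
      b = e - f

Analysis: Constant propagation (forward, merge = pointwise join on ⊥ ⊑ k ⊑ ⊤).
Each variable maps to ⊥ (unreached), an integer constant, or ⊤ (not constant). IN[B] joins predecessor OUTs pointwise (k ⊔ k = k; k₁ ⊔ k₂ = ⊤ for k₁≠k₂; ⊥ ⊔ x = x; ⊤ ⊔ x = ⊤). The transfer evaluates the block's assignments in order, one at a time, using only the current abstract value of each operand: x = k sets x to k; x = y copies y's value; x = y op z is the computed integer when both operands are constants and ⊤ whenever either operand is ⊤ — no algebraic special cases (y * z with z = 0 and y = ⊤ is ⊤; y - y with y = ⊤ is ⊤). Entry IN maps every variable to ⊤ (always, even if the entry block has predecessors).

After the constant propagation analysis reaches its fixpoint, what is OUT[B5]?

Answer: {a: ⊤, b: -4, c: 2, d: ⊤, e: ⊤, f: 2}

Trace:
Converged values:
  B0:  IN=(all ⊤)  OUT=(all ⊤)
  B1:  IN=(all ⊤)  OUT={b:-2; rest ⊤}
  B2:  IN={b:-2; rest ⊤}  OUT={b:-2, c:2; rest ⊤}
  B3:  IN={c:2; rest ⊤}  OUT={b:-4, c:2; rest ⊤}
  B4:  IN={b:-4, c:2; rest ⊤}  OUT={b:-4, c:2, e:6; rest ⊤}
  B5:  IN={b:-4, c:2; rest ⊤}  OUT={b:-4, c:2, f:2; rest ⊤}
  B6:  IN={b:-4, c:2, f:2; rest ⊤}  OUT={f:2; rest ⊤}

Merge at B5: IN[B5] = OUT[B3] ⊔ OUT[B4] = {a: ⊤, b: -4, c: 2, d: ⊤, e: ⊤, f: ⊤}
Applying B5's transfer function to that IN value gives OUT[B5] (row B5 above).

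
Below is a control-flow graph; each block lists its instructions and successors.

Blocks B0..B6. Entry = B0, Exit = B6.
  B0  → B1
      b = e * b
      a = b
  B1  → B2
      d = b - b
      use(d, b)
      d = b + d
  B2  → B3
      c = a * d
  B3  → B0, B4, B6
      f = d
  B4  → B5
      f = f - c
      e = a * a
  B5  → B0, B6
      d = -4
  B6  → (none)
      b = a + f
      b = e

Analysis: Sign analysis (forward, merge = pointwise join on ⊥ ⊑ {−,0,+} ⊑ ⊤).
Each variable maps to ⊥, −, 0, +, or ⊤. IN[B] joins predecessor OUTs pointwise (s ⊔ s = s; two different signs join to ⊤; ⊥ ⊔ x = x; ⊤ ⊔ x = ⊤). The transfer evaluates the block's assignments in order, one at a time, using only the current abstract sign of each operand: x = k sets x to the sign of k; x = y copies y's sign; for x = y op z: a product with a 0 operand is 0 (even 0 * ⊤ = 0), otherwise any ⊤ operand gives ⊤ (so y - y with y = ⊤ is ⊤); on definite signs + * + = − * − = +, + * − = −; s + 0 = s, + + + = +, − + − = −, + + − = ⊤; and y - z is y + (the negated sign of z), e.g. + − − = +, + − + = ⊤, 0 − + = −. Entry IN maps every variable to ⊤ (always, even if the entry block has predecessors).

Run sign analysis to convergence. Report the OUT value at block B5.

Converged values:
  B0:   IN=(all ⊤)   OUT=(all ⊤)
  B1:   IN=(all ⊤)   OUT=(all ⊤)
  B2:   IN=(all ⊤)   OUT=(all ⊤)
  B3:   IN=(all ⊤)   OUT=(all ⊤)
  B4:   IN=(all ⊤)   OUT=(all ⊤)
  B5:   IN=(all ⊤)   OUT={d:-; rest ⊤}
  B6:   IN=(all ⊤)   OUT=(all ⊤)

Merge at B5: IN[B5] = OUT[B4] = {a: ⊤, b: ⊤, c: ⊤, d: ⊤, e: ⊤, f: ⊤}
Applying B5's transfer function to that IN value gives OUT[B5] (row B5 above).

Answer: {a: ⊤, b: ⊤, c: ⊤, d: -, e: ⊤, f: ⊤}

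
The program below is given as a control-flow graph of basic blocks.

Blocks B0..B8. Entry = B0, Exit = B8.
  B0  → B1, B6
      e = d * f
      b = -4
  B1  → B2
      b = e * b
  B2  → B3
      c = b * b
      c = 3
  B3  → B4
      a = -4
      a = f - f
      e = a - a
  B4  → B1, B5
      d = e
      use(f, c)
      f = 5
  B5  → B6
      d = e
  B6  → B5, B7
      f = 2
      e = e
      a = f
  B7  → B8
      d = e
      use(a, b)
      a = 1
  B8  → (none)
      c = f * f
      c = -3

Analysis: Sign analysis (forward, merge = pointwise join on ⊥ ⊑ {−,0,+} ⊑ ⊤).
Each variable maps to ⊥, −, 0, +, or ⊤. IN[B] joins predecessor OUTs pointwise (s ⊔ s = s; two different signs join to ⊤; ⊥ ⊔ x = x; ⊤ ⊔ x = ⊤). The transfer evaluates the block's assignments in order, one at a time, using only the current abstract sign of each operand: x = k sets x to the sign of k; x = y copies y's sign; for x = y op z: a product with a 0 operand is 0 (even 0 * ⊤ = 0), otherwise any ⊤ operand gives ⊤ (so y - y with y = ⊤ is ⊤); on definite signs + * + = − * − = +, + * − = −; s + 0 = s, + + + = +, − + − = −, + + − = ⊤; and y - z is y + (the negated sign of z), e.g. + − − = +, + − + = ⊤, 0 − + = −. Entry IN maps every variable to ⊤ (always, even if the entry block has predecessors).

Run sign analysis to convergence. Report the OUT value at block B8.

Answer: {a: +, b: ⊤, c: -, d: ⊤, e: ⊤, f: +}

Working:
Converged values:
  B0: | IN=(all ⊤) | OUT={b:-; rest ⊤}
  B1: | IN=(all ⊤) | OUT=(all ⊤)
  B2: | IN=(all ⊤) | OUT={c:+; rest ⊤}
  B3: | IN={c:+; rest ⊤} | OUT={c:+; rest ⊤}
  B4: | IN={c:+; rest ⊤} | OUT={c:+, f:+; rest ⊤}
  B5: | IN={f:+; rest ⊤} | OUT={f:+; rest ⊤}
  B6: | IN=(all ⊤) | OUT={a:+, f:+; rest ⊤}
  B7: | IN={a:+, f:+; rest ⊤} | OUT={a:+, f:+; rest ⊤}
  B8: | IN={a:+, f:+; rest ⊤} | OUT={a:+, c:-, f:+; rest ⊤}

Merge at B8: IN[B8] = OUT[B7] = {a: +, b: ⊤, c: ⊤, d: ⊤, e: ⊤, f: +}
Applying B8's transfer function to that IN value gives OUT[B8] (row B8 above).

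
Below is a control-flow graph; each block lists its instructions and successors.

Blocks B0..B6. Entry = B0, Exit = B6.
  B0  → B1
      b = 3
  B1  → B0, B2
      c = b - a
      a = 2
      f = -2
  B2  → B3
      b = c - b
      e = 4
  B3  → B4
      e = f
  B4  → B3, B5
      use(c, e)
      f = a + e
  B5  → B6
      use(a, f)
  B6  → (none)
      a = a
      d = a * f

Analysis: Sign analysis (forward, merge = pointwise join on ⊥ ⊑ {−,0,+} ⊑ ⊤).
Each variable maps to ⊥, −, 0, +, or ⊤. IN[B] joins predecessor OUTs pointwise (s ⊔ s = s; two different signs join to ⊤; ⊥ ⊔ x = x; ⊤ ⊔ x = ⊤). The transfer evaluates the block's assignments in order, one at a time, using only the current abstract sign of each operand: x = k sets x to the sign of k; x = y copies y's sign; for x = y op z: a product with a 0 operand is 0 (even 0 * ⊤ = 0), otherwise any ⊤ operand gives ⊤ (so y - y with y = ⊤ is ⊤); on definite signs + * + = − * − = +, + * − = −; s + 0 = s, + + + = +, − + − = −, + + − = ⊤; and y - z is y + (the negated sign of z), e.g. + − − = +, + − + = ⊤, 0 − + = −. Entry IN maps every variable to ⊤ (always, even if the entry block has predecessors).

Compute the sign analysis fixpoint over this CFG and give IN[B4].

Answer: {a: +, b: ⊤, c: ⊤, d: ⊤, e: ⊤, f: ⊤}

Working:
Fixpoint table:
  B0:  IN=(all ⊤)  OUT={b:+; rest ⊤}
  B1:  IN={b:+; rest ⊤}  OUT={a:+, b:+, f:-; rest ⊤}
  B2:  IN={a:+, b:+, f:-; rest ⊤}  OUT={a:+, e:+, f:-; rest ⊤}
  B3:  IN={a:+; rest ⊤}  OUT={a:+; rest ⊤}
  B4:  IN={a:+; rest ⊤}  OUT={a:+; rest ⊤}
  B5:  IN={a:+; rest ⊤}  OUT={a:+; rest ⊤}
  B6:  IN={a:+; rest ⊤}  OUT={a:+; rest ⊤}

Merge at B4: IN[B4] = OUT[B3] = {a: +, b: ⊤, c: ⊤, d: ⊤, e: ⊤, f: ⊤}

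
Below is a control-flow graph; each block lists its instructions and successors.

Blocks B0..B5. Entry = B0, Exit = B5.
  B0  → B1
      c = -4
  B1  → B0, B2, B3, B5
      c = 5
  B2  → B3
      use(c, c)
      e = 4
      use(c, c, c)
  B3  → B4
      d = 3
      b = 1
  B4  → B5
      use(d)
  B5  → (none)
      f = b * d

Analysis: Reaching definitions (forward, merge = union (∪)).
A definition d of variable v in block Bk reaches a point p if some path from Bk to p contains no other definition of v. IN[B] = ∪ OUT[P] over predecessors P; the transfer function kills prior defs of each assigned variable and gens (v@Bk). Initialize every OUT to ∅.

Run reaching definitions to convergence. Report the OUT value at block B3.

Per-block solution:
  B0:  IN={c@B1}  OUT={c@B0}
  B1:  IN={c@B0}  OUT={c@B1}
  B2:  IN={c@B1}  OUT={c@B1, e@B2}
  B3:  IN={c@B1, e@B2}  OUT={b@B3, c@B1, d@B3, e@B2}
  B4:  IN={b@B3, c@B1, d@B3, e@B2}  OUT={b@B3, c@B1, d@B3, e@B2}
  B5:  IN={b@B3, c@B1, d@B3, e@B2}  OUT={b@B3, c@B1, d@B3, e@B2, f@B5}

Merge at B3: IN[B3] = OUT[B1] ⊔ OUT[B2] = {c@B1, e@B2}
Applying B3's transfer function to that IN value gives OUT[B3] (row B3 above).

Answer: {b@B3, c@B1, d@B3, e@B2}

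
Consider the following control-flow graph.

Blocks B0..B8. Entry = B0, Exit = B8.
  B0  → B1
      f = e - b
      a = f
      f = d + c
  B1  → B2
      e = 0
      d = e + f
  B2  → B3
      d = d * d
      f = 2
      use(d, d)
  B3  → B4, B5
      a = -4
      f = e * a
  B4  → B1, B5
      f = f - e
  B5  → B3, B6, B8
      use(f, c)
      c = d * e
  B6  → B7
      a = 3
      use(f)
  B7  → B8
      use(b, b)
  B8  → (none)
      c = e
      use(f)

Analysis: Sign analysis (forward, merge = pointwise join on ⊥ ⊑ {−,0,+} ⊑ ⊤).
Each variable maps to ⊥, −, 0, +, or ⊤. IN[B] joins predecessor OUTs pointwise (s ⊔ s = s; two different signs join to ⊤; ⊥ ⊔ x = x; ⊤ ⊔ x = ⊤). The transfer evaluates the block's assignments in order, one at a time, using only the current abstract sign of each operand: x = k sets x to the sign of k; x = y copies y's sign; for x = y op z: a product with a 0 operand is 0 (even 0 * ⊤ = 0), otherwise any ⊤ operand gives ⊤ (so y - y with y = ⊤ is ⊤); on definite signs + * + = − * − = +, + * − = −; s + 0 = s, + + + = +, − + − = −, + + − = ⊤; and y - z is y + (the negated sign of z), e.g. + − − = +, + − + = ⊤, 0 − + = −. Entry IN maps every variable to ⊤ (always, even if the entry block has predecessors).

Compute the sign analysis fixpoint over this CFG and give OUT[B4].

Fixpoint table:
  B0: | IN=(all ⊤) | OUT=(all ⊤)
  B1: | IN=(all ⊤) | OUT={e:0; rest ⊤}
  B2: | IN={e:0; rest ⊤} | OUT={e:0, f:+; rest ⊤}
  B3: | IN={e:0; rest ⊤} | OUT={a:-, e:0, f:0; rest ⊤}
  B4: | IN={a:-, e:0, f:0; rest ⊤} | OUT={a:-, e:0, f:0; rest ⊤}
  B5: | IN={a:-, e:0, f:0; rest ⊤} | OUT={a:-, c:0, e:0, f:0; rest ⊤}
  B6: | IN={a:-, c:0, e:0, f:0; rest ⊤} | OUT={a:+, c:0, e:0, f:0; rest ⊤}
  B7: | IN={a:+, c:0, e:0, f:0; rest ⊤} | OUT={a:+, c:0, e:0, f:0; rest ⊤}
  B8: | IN={c:0, e:0, f:0; rest ⊤} | OUT={c:0, e:0, f:0; rest ⊤}

Merge at B4: IN[B4] = OUT[B3] = {a: -, b: ⊤, c: ⊤, d: ⊤, e: 0, f: 0}
Applying B4's transfer function to that IN value gives OUT[B4] (row B4 above).

Answer: {a: -, b: ⊤, c: ⊤, d: ⊤, e: 0, f: 0}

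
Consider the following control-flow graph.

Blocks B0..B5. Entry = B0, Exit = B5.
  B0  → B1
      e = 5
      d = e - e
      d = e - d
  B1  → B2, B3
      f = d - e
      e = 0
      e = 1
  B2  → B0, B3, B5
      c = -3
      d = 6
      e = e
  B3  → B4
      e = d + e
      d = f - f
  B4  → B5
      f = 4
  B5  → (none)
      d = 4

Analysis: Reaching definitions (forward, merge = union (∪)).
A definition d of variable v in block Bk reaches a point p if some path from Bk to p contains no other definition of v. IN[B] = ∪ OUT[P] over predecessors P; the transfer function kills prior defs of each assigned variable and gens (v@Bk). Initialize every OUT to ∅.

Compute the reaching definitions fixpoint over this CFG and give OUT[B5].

Converged values:
  B0:  IN={c@B2, d@B2, e@B2, f@B1}  OUT={c@B2, d@B0, e@B0, f@B1}
  B1:  IN={c@B2, d@B0, e@B0, f@B1}  OUT={c@B2, d@B0, e@B1, f@B1}
  B2:  IN={c@B2, d@B0, e@B1, f@B1}  OUT={c@B2, d@B2, e@B2, f@B1}
  B3:  IN={c@B2, d@B0, d@B2, e@B1, e@B2, f@B1}  OUT={c@B2, d@B3, e@B3, f@B1}
  B4:  IN={c@B2, d@B3, e@B3, f@B1}  OUT={c@B2, d@B3, e@B3, f@B4}
  B5:  IN={c@B2, d@B2, d@B3, e@B2, e@B3, f@B1, f@B4}  OUT={c@B2, d@B5, e@B2, e@B3, f@B1, f@B4}

Merge at B5: IN[B5] = OUT[B2] ⊔ OUT[B4] = {c@B2, d@B2, d@B3, e@B2, e@B3, f@B1, f@B4}
Applying B5's transfer function to that IN value gives OUT[B5] (row B5 above).

Answer: {c@B2, d@B5, e@B2, e@B3, f@B1, f@B4}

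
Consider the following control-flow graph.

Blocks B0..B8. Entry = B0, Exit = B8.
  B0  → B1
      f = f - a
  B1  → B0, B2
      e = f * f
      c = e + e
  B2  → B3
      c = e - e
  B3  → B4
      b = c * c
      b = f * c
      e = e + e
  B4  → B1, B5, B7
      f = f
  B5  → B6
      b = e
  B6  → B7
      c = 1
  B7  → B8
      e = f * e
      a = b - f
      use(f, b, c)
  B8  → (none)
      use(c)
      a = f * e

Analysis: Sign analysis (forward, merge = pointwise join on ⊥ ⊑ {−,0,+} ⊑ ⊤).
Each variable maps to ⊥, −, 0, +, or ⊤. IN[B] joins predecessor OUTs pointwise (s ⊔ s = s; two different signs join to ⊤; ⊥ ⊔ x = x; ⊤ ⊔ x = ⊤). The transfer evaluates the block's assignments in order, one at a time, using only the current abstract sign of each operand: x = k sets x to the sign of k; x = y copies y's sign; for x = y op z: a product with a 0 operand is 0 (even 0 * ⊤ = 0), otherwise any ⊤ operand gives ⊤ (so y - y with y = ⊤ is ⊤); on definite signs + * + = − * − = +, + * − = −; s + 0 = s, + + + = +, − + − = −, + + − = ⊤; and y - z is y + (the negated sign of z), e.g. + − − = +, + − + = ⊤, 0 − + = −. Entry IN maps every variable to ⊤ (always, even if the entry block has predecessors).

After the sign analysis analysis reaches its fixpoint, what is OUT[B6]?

Answer: {a: ⊤, b: ⊤, c: +, d: ⊤, e: ⊤, f: ⊤}

Trace:
Converged values:
  B0:   IN=(all ⊤)   OUT=(all ⊤)
  B1:   IN=(all ⊤)   OUT=(all ⊤)
  B2:   IN=(all ⊤)   OUT=(all ⊤)
  B3:   IN=(all ⊤)   OUT=(all ⊤)
  B4:   IN=(all ⊤)   OUT=(all ⊤)
  B5:   IN=(all ⊤)   OUT=(all ⊤)
  B6:   IN=(all ⊤)   OUT={c:+; rest ⊤}
  B7:   IN=(all ⊤)   OUT=(all ⊤)
  B8:   IN=(all ⊤)   OUT=(all ⊤)

Merge at B6: IN[B6] = OUT[B5] = {a: ⊤, b: ⊤, c: ⊤, d: ⊤, e: ⊤, f: ⊤}
Applying B6's transfer function to that IN value gives OUT[B6] (row B6 above).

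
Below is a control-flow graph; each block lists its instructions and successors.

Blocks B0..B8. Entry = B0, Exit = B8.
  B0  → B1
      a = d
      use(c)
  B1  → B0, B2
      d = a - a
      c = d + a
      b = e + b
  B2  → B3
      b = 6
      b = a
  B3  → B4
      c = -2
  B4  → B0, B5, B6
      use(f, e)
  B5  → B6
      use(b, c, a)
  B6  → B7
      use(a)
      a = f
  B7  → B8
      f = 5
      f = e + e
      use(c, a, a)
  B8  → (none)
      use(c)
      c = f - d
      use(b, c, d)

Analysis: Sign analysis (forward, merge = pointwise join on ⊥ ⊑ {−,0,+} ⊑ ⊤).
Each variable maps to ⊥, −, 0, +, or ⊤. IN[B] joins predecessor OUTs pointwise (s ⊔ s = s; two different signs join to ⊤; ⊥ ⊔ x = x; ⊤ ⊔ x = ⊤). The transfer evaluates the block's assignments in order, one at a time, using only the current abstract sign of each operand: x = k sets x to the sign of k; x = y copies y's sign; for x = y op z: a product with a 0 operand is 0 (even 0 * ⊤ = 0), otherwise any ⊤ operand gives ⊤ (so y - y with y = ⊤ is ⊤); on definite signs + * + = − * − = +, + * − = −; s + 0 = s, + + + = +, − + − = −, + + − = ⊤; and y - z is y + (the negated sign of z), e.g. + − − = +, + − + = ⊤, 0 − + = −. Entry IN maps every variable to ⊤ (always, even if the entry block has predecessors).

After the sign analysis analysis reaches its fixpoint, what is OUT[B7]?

Converged values:
  B0:  IN=(all ⊤)  OUT=(all ⊤)
  B1:  IN=(all ⊤)  OUT=(all ⊤)
  B2:  IN=(all ⊤)  OUT=(all ⊤)
  B3:  IN=(all ⊤)  OUT={c:-; rest ⊤}
  B4:  IN={c:-; rest ⊤}  OUT={c:-; rest ⊤}
  B5:  IN={c:-; rest ⊤}  OUT={c:-; rest ⊤}
  B6:  IN={c:-; rest ⊤}  OUT={c:-; rest ⊤}
  B7:  IN={c:-; rest ⊤}  OUT={c:-; rest ⊤}
  B8:  IN={c:-; rest ⊤}  OUT=(all ⊤)

Merge at B7: IN[B7] = OUT[B6] = {a: ⊤, b: ⊤, c: -, d: ⊤, e: ⊤, f: ⊤}
Applying B7's transfer function to that IN value gives OUT[B7] (row B7 above).

Answer: {a: ⊤, b: ⊤, c: -, d: ⊤, e: ⊤, f: ⊤}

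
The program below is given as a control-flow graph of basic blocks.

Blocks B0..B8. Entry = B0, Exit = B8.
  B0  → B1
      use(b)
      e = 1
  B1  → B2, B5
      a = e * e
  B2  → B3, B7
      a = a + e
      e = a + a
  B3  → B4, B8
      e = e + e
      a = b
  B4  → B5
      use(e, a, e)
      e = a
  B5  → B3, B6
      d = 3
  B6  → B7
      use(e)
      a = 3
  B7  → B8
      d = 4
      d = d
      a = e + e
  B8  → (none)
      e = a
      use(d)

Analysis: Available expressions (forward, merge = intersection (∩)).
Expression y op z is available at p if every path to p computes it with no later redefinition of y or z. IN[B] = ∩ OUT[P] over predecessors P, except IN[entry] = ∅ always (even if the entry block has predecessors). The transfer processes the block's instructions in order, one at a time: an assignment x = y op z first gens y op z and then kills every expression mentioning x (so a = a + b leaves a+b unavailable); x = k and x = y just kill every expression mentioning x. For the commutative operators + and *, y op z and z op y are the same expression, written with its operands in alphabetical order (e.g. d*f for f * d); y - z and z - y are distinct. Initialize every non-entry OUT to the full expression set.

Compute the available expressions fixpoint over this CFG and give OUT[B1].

Answer: {e*e}

Derivation:
Converged values:
  B0:  IN={}  OUT={}
  B1:  IN={}  OUT={e*e}
  B2:  IN={e*e}  OUT={a+a}
  B3:  IN={}  OUT={}
  B4:  IN={}  OUT={}
  B5:  IN={}  OUT={}
  B6:  IN={}  OUT={}
  B7:  IN={}  OUT={e+e}
  B8:  IN={}  OUT={}

Merge at B1: IN[B1] = OUT[B0] = {}
Applying B1's transfer function to that IN value gives OUT[B1] (row B1 above).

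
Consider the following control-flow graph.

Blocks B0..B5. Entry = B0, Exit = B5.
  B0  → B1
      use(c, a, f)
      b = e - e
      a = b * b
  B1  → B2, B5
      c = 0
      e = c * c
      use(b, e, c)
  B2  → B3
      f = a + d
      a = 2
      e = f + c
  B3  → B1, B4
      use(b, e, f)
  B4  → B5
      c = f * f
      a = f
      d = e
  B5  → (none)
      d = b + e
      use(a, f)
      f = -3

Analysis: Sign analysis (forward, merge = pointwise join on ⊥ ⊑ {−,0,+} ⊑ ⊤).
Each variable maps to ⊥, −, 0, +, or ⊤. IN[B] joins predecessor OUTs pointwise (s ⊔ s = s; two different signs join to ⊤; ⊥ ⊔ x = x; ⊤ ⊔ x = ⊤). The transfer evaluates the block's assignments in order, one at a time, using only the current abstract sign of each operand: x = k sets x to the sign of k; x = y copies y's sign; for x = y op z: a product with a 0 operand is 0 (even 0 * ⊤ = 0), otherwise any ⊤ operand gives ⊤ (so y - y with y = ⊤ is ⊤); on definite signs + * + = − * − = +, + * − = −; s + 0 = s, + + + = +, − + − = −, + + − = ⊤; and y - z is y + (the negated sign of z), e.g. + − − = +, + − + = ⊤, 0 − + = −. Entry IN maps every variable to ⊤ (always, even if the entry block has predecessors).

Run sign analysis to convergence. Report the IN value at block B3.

Per-block solution:
  B0:  IN=(all ⊤)  OUT=(all ⊤)
  B1:  IN=(all ⊤)  OUT={c:0, e:0; rest ⊤}
  B2:  IN={c:0, e:0; rest ⊤}  OUT={a:+, c:0; rest ⊤}
  B3:  IN={a:+, c:0; rest ⊤}  OUT={a:+, c:0; rest ⊤}
  B4:  IN={a:+, c:0; rest ⊤}  OUT=(all ⊤)
  B5:  IN=(all ⊤)  OUT={f:-; rest ⊤}

Merge at B3: IN[B3] = OUT[B2] = {a: +, b: ⊤, c: 0, d: ⊤, e: ⊤, f: ⊤}

Answer: {a: +, b: ⊤, c: 0, d: ⊤, e: ⊤, f: ⊤}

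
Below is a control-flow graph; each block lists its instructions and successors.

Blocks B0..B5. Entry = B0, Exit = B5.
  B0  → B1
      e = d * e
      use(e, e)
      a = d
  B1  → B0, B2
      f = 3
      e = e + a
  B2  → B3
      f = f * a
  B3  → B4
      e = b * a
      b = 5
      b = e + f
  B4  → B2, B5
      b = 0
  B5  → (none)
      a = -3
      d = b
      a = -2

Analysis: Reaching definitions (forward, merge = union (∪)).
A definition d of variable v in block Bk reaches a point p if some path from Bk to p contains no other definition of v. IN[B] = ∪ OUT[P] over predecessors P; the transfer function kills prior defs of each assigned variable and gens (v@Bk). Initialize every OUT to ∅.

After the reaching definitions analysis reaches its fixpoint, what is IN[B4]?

Converged values:
  B0:   IN={a@B0, e@B1, f@B1}   OUT={a@B0, e@B0, f@B1}
  B1:   IN={a@B0, e@B0, f@B1}   OUT={a@B0, e@B1, f@B1}
  B2:   IN={a@B0, b@B4, e@B1, e@B3, f@B1, f@B2}   OUT={a@B0, b@B4, e@B1, e@B3, f@B2}
  B3:   IN={a@B0, b@B4, e@B1, e@B3, f@B2}   OUT={a@B0, b@B3, e@B3, f@B2}
  B4:   IN={a@B0, b@B3, e@B3, f@B2}   OUT={a@B0, b@B4, e@B3, f@B2}
  B5:   IN={a@B0, b@B4, e@B3, f@B2}   OUT={a@B5, b@B4, d@B5, e@B3, f@B2}

Merge at B4: IN[B4] = OUT[B3] = {a@B0, b@B3, e@B3, f@B2}

Answer: {a@B0, b@B3, e@B3, f@B2}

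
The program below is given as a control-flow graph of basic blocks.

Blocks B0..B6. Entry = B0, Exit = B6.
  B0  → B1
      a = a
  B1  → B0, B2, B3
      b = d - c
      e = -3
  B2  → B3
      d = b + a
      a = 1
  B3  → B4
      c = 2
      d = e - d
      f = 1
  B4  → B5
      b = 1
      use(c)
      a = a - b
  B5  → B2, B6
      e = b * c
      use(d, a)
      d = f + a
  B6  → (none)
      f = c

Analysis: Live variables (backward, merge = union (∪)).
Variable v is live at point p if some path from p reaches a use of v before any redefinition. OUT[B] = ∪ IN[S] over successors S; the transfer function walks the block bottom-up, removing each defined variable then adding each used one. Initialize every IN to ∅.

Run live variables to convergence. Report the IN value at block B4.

Answer: {a, c, d, f}

Working:
Converged values:
  B0:  IN={a, c, d}  OUT={a, c, d}
  B1:  IN={a, c, d}  OUT={a, b, c, d, e}
  B2:  IN={a, b, e}  OUT={a, d, e}
  B3:  IN={a, d, e}  OUT={a, c, d, f}
  B4:  IN={a, c, d, f}  OUT={a, b, c, d, f}
  B5:  IN={a, b, c, d, f}  OUT={a, b, c, e}
  B6:  IN={c}  OUT={}

Merge at B4: OUT[B4] = IN[B5] = {a, b, c, d, f}
Applying B4's transfer function to that OUT value gives IN[B4] (row B4 above).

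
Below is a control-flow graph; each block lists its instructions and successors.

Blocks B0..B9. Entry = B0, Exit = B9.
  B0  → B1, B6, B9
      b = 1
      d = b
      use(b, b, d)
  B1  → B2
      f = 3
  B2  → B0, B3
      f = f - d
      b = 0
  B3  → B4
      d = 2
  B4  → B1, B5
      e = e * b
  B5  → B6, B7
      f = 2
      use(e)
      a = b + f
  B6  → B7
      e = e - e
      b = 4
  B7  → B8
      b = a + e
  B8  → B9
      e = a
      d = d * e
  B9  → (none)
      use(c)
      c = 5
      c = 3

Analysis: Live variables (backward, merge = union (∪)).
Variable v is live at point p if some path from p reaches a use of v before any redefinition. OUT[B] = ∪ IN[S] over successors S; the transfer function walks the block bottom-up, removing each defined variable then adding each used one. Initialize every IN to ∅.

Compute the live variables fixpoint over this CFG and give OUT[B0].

Answer: {a, c, d, e}

Derivation:
Converged values:
  B0:  IN={a, c, e}  OUT={a, c, d, e}
  B1:  IN={a, c, d, e}  OUT={a, c, d, e, f}
  B2:  IN={a, c, d, e, f}  OUT={a, b, c, e}
  B3:  IN={a, b, c, e}  OUT={a, b, c, d, e}
  B4:  IN={a, b, c, d, e}  OUT={a, b, c, d, e}
  B5:  IN={b, c, d, e}  OUT={a, c, d, e}
  B6:  IN={a, c, d, e}  OUT={a, c, d, e}
  B7:  IN={a, c, d, e}  OUT={a, c, d}
  B8:  IN={a, c, d}  OUT={c}
  B9:  IN={c}  OUT={}

Merge at B0: OUT[B0] = IN[B1] ⊔ IN[B6] ⊔ IN[B9] = {a, c, d, e}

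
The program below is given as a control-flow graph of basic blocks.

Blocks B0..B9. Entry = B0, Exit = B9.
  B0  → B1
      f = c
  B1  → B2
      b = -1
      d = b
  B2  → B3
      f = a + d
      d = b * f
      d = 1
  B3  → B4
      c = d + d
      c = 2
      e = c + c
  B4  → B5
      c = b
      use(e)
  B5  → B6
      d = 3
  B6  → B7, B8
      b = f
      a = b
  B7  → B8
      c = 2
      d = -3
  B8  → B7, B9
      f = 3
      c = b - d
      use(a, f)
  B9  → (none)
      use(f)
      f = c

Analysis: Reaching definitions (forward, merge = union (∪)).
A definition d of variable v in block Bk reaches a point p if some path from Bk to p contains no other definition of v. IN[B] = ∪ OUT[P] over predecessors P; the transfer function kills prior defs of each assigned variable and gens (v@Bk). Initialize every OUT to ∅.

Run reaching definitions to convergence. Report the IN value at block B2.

Converged values:
  B0: | IN={} | OUT={f@B0}
  B1: | IN={f@B0} | OUT={b@B1, d@B1, f@B0}
  B2: | IN={b@B1, d@B1, f@B0} | OUT={b@B1, d@B2, f@B2}
  B3: | IN={b@B1, d@B2, f@B2} | OUT={b@B1, c@B3, d@B2, e@B3, f@B2}
  B4: | IN={b@B1, c@B3, d@B2, e@B3, f@B2} | OUT={b@B1, c@B4, d@B2, e@B3, f@B2}
  B5: | IN={b@B1, c@B4, d@B2, e@B3, f@B2} | OUT={b@B1, c@B4, d@B5, e@B3, f@B2}
  B6: | IN={b@B1, c@B4, d@B5, e@B3, f@B2} | OUT={a@B6, b@B6, c@B4, d@B5, e@B3, f@B2}
  B7: | IN={a@B6, b@B6, c@B4, c@B8, d@B5, d@B7, e@B3, f@B2, f@B8} | OUT={a@B6, b@B6, c@B7, d@B7, e@B3, f@B2, f@B8}
  B8: | IN={a@B6, b@B6, c@B4, c@B7, d@B5, d@B7, e@B3, f@B2, f@B8} | OUT={a@B6, b@B6, c@B8, d@B5, d@B7, e@B3, f@B8}
  B9: | IN={a@B6, b@B6, c@B8, d@B5, d@B7, e@B3, f@B8} | OUT={a@B6, b@B6, c@B8, d@B5, d@B7, e@B3, f@B9}

Merge at B2: IN[B2] = OUT[B1] = {b@B1, d@B1, f@B0}

Answer: {b@B1, d@B1, f@B0}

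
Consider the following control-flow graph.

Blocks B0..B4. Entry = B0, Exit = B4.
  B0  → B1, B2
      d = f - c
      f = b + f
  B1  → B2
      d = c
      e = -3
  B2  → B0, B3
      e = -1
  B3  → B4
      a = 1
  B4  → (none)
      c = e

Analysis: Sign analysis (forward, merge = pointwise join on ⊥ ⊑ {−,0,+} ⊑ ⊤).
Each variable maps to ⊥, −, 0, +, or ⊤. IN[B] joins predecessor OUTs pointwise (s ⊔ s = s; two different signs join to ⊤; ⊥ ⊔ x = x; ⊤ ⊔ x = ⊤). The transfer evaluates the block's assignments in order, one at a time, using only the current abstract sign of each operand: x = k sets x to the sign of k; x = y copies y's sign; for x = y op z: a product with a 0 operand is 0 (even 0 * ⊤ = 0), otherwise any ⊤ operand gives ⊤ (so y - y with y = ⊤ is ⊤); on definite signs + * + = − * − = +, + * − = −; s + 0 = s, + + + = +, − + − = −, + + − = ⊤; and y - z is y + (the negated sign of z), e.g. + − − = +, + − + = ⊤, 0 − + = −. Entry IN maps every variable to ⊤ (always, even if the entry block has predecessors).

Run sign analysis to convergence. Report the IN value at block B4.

Per-block solution:
  B0:   IN=(all ⊤)   OUT=(all ⊤)
  B1:   IN=(all ⊤)   OUT={e:-; rest ⊤}
  B2:   IN=(all ⊤)   OUT={e:-; rest ⊤}
  B3:   IN={e:-; rest ⊤}   OUT={a:+, e:-; rest ⊤}
  B4:   IN={a:+, e:-; rest ⊤}   OUT={a:+, c:-, e:-; rest ⊤}

Merge at B4: IN[B4] = OUT[B3] = {a: +, b: ⊤, c: ⊤, d: ⊤, e: -, f: ⊤}

Answer: {a: +, b: ⊤, c: ⊤, d: ⊤, e: -, f: ⊤}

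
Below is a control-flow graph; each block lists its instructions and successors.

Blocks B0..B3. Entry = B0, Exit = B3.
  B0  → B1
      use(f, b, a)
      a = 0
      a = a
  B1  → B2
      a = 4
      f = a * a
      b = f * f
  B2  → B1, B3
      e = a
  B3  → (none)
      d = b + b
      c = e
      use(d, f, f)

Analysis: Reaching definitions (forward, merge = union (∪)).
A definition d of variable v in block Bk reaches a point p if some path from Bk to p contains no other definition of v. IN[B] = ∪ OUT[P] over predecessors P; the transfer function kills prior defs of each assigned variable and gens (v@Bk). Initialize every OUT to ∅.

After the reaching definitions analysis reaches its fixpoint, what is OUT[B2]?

Per-block solution:
  B0:  IN={}  OUT={a@B0}
  B1:  IN={a@B0, a@B1, b@B1, e@B2, f@B1}  OUT={a@B1, b@B1, e@B2, f@B1}
  B2:  IN={a@B1, b@B1, e@B2, f@B1}  OUT={a@B1, b@B1, e@B2, f@B1}
  B3:  IN={a@B1, b@B1, e@B2, f@B1}  OUT={a@B1, b@B1, c@B3, d@B3, e@B2, f@B1}

Merge at B2: IN[B2] = OUT[B1] = {a@B1, b@B1, e@B2, f@B1}
Applying B2's transfer function to that IN value gives OUT[B2] (row B2 above).

Answer: {a@B1, b@B1, e@B2, f@B1}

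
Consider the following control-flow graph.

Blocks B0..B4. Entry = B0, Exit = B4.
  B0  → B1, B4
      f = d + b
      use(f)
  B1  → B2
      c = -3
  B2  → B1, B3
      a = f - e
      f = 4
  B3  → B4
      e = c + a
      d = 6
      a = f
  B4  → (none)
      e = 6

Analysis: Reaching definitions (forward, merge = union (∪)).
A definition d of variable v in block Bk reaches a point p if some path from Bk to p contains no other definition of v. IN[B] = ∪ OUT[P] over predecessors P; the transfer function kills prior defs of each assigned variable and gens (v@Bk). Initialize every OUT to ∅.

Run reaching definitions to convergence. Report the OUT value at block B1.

Answer: {a@B2, c@B1, f@B0, f@B2}

Derivation:
Converged values:
  B0:  IN={}  OUT={f@B0}
  B1:  IN={a@B2, c@B1, f@B0, f@B2}  OUT={a@B2, c@B1, f@B0, f@B2}
  B2:  IN={a@B2, c@B1, f@B0, f@B2}  OUT={a@B2, c@B1, f@B2}
  B3:  IN={a@B2, c@B1, f@B2}  OUT={a@B3, c@B1, d@B3, e@B3, f@B2}
  B4:  IN={a@B3, c@B1, d@B3, e@B3, f@B0, f@B2}  OUT={a@B3, c@B1, d@B3, e@B4, f@B0, f@B2}

Merge at B1: IN[B1] = OUT[B0] ⊔ OUT[B2] = {a@B2, c@B1, f@B0, f@B2}
Applying B1's transfer function to that IN value gives OUT[B1] (row B1 above).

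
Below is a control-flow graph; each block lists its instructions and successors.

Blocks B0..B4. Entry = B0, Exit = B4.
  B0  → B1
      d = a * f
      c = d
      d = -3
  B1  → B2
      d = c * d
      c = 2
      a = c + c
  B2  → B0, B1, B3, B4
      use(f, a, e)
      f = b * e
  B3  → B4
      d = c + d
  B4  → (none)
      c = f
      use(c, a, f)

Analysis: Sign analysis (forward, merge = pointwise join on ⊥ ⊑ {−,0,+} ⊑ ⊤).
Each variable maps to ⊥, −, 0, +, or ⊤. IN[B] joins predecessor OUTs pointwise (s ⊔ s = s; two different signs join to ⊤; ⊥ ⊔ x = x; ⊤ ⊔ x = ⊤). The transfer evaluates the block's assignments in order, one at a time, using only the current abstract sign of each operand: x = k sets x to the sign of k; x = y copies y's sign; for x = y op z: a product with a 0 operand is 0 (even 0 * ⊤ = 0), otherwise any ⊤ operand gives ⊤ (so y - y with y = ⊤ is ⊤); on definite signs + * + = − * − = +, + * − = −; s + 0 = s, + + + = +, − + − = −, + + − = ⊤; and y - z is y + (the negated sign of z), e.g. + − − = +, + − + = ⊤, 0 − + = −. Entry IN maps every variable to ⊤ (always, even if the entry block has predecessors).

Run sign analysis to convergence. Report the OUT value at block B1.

Fixpoint table:
  B0:   IN=(all ⊤)   OUT={d:-; rest ⊤}
  B1:   IN=(all ⊤)   OUT={a:+, c:+; rest ⊤}
  B2:   IN={a:+, c:+; rest ⊤}   OUT={a:+, c:+; rest ⊤}
  B3:   IN={a:+, c:+; rest ⊤}   OUT={a:+, c:+; rest ⊤}
  B4:   IN={a:+, c:+; rest ⊤}   OUT={a:+; rest ⊤}

Merge at B1: IN[B1] = OUT[B0] ⊔ OUT[B2] = {a: ⊤, b: ⊤, c: ⊤, d: ⊤, e: ⊤, f: ⊤}
Applying B1's transfer function to that IN value gives OUT[B1] (row B1 above).

Answer: {a: +, b: ⊤, c: +, d: ⊤, e: ⊤, f: ⊤}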